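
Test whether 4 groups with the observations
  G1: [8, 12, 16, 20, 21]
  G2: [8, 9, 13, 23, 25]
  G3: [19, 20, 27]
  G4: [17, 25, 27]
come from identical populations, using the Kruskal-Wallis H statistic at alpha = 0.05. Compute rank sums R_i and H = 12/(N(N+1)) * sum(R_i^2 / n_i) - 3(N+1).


Step 1: Combine all N = 16 observations and assign midranks.
sorted (value, group, rank): (8,G1,1.5), (8,G2,1.5), (9,G2,3), (12,G1,4), (13,G2,5), (16,G1,6), (17,G4,7), (19,G3,8), (20,G1,9.5), (20,G3,9.5), (21,G1,11), (23,G2,12), (25,G2,13.5), (25,G4,13.5), (27,G3,15.5), (27,G4,15.5)
Step 2: Sum ranks within each group.
R_1 = 32 (n_1 = 5)
R_2 = 35 (n_2 = 5)
R_3 = 33 (n_3 = 3)
R_4 = 36 (n_4 = 3)
Step 3: H = 12/(N(N+1)) * sum(R_i^2/n_i) - 3(N+1)
     = 12/(16*17) * (32^2/5 + 35^2/5 + 33^2/3 + 36^2/3) - 3*17
     = 0.044118 * 1244.8 - 51
     = 3.917647.
Step 4: Ties present; correction factor C = 1 - 24/(16^3 - 16) = 0.994118. Corrected H = 3.917647 / 0.994118 = 3.940828.
Step 5: Under H0, H ~ chi^2(3); p-value = 0.267925.
Step 6: alpha = 0.05. fail to reject H0.

H = 3.9408, df = 3, p = 0.267925, fail to reject H0.


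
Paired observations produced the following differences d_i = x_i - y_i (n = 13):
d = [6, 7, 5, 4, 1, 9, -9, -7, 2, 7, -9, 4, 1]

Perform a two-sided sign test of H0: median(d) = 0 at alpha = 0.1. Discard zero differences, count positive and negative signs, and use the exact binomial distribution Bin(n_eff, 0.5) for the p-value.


Step 1: Discard zero differences. Original n = 13; n_eff = number of nonzero differences = 13.
Nonzero differences (with sign): +6, +7, +5, +4, +1, +9, -9, -7, +2, +7, -9, +4, +1
Step 2: Count signs: positive = 10, negative = 3.
Step 3: Under H0: P(positive) = 0.5, so the number of positives S ~ Bin(13, 0.5).
Step 4: Two-sided exact p-value = sum of Bin(13,0.5) probabilities at or below the observed probability = 0.092285.
Step 5: alpha = 0.1. reject H0.

n_eff = 13, pos = 10, neg = 3, p = 0.092285, reject H0.


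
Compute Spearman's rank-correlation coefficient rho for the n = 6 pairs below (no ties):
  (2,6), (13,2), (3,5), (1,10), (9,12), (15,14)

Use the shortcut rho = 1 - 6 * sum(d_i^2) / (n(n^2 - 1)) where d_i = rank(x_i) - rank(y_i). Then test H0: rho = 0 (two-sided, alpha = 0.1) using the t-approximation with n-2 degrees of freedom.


Step 1: Rank x and y separately (midranks; no ties here).
rank(x): 2->2, 13->5, 3->3, 1->1, 9->4, 15->6
rank(y): 6->3, 2->1, 5->2, 10->4, 12->5, 14->6
Step 2: d_i = R_x(i) - R_y(i); compute d_i^2.
  (2-3)^2=1, (5-1)^2=16, (3-2)^2=1, (1-4)^2=9, (4-5)^2=1, (6-6)^2=0
sum(d^2) = 28.
Step 3: rho = 1 - 6*28 / (6*(6^2 - 1)) = 1 - 168/210 = 0.200000.
Step 4: Under H0, t = rho * sqrt((n-2)/(1-rho^2)) = 0.4082 ~ t(4).
Step 5: Two-sided p-value from the t-distribution with 4 df = 0.704000.
Step 6: alpha = 0.1. fail to reject H0.

rho = 0.2000, p = 0.704000, fail to reject H0 at alpha = 0.1.


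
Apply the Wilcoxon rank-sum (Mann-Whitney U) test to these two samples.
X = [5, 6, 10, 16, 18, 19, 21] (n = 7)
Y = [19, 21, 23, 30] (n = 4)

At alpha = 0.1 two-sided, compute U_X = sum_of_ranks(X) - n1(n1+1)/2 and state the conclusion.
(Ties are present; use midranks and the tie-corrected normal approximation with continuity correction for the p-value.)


Step 1: Combine and sort all 11 observations; assign midranks.
sorted (value, group): (5,X), (6,X), (10,X), (16,X), (18,X), (19,X), (19,Y), (21,X), (21,Y), (23,Y), (30,Y)
ranks: 5->1, 6->2, 10->3, 16->4, 18->5, 19->6.5, 19->6.5, 21->8.5, 21->8.5, 23->10, 30->11
Step 2: Rank sum for X: R1 = 1 + 2 + 3 + 4 + 5 + 6.5 + 8.5 = 30.
Step 3: U_X = R1 - n1(n1+1)/2 = 30 - 7*8/2 = 30 - 28 = 2.
       U_Y = n1*n2 - U_X = 28 - 2 = 26.
Step 4: Ties are present, so use the tie-corrected normal approximation (with continuity correction) for the p-value.
Step 5: p-value = 0.029018; compare to alpha = 0.1. reject H0.

U_X = 2, p = 0.029018, reject H0 at alpha = 0.1.


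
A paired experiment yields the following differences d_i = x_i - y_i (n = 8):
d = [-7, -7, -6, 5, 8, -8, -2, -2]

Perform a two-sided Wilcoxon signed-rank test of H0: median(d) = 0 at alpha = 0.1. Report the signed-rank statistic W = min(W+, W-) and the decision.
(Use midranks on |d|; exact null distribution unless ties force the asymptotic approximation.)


Step 1: Drop any zero differences (none here) and take |d_i|.
|d| = [7, 7, 6, 5, 8, 8, 2, 2]
Step 2: Midrank |d_i| (ties get averaged ranks).
ranks: |7|->5.5, |7|->5.5, |6|->4, |5|->3, |8|->7.5, |8|->7.5, |2|->1.5, |2|->1.5
Step 3: Attach original signs; sum ranks with positive sign and with negative sign.
W+ = 3 + 7.5 = 10.5
W- = 5.5 + 5.5 + 4 + 7.5 + 1.5 + 1.5 = 25.5
(Check: W+ + W- = 36 should equal n(n+1)/2 = 36.)
Step 4: Test statistic W = min(W+, W-) = 10.5.
Step 5: Ties in |d|, so use the tie-corrected normal approximation.
        E[W] = n(n+1)/4 = 8*9/4 = 18.
        Tie groups: |d|=2 (t=2), |d|=7 (t=2), |d|=8 (t=2); sum(t^3 - t) = 18.
        Var[W] = n(n+1)(2n+1)/24 - sum(t^3-t)/48 = 1224/24 - 18/48 = 50.625.
        z = (W - E[W]) / sqrt(Var[W]) = (10.5 - 18) / 7.1151 = -1.0541.
        Two-sided p = 2*Phi(z) = 0.291841.
Step 6: alpha = 0.1. fail to reject H0.

W+ = 10.5, W- = 25.5, W = min = 10.5, p = 0.291841, fail to reject H0.


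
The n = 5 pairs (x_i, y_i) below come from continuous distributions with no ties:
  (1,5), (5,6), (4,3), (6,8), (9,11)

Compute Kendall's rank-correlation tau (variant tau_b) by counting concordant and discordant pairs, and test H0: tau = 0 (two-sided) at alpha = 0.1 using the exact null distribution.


Step 1: Enumerate the 10 unordered pairs (i,j) with i<j and classify each by sign(x_j-x_i) * sign(y_j-y_i).
  (1,2):dx=+4,dy=+1->C; (1,3):dx=+3,dy=-2->D; (1,4):dx=+5,dy=+3->C; (1,5):dx=+8,dy=+6->C
  (2,3):dx=-1,dy=-3->C; (2,4):dx=+1,dy=+2->C; (2,5):dx=+4,dy=+5->C; (3,4):dx=+2,dy=+5->C
  (3,5):dx=+5,dy=+8->C; (4,5):dx=+3,dy=+3->C
Step 2: C = 9, D = 1, total pairs = 10.
Step 3: tau = (C - D)/(n(n-1)/2) = (9 - 1)/10 = 0.800000.
Step 4: Exact two-sided p-value (enumerate n! = 120 permutations of y under H0): p = 0.083333.
Step 5: alpha = 0.1. reject H0.

tau_b = 0.8000 (C=9, D=1), p = 0.083333, reject H0.


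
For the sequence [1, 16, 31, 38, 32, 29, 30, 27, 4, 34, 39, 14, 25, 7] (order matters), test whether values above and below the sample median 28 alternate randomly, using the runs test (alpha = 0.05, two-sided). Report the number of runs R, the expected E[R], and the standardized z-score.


Step 1: Compute median = 28; label A = above, B = below.
Labels in order: BBAAAAABBAABBB  (n_A = 7, n_B = 7)
Step 2: Count runs R = 5.
Step 3: Under H0 (random ordering), E[R] = 2*n_A*n_B/(n_A+n_B) + 1 = 2*7*7/14 + 1 = 8.0000.
        Var[R] = 2*n_A*n_B*(2*n_A*n_B - n_A - n_B) / ((n_A+n_B)^2 * (n_A+n_B-1)) = 8232/2548 = 3.2308.
        SD[R] = 1.7974.
Step 4: Continuity-corrected z = (R + 0.5 - E[R]) / SD[R] = (5 + 0.5 - 8.0000) / 1.7974 = -1.3909.
Step 5: Two-sided p-value via normal approximation = 2*(1 - Phi(|z|)) = 0.164264.
Step 6: alpha = 0.05. fail to reject H0.

R = 5, z = -1.3909, p = 0.164264, fail to reject H0.


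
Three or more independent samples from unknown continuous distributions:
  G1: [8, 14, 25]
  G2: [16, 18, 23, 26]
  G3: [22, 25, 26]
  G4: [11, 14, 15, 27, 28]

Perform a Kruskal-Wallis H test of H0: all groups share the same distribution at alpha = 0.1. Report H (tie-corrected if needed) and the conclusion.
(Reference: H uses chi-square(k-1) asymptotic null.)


Step 1: Combine all N = 15 observations and assign midranks.
sorted (value, group, rank): (8,G1,1), (11,G4,2), (14,G1,3.5), (14,G4,3.5), (15,G4,5), (16,G2,6), (18,G2,7), (22,G3,8), (23,G2,9), (25,G1,10.5), (25,G3,10.5), (26,G2,12.5), (26,G3,12.5), (27,G4,14), (28,G4,15)
Step 2: Sum ranks within each group.
R_1 = 15 (n_1 = 3)
R_2 = 34.5 (n_2 = 4)
R_3 = 31 (n_3 = 3)
R_4 = 39.5 (n_4 = 5)
Step 3: H = 12/(N(N+1)) * sum(R_i^2/n_i) - 3(N+1)
     = 12/(15*16) * (15^2/3 + 34.5^2/4 + 31^2/3 + 39.5^2/5) - 3*16
     = 0.050000 * 1004.95 - 48
     = 2.247292.
Step 4: Ties present; correction factor C = 1 - 18/(15^3 - 15) = 0.994643. Corrected H = 2.247292 / 0.994643 = 2.259396.
Step 5: Under H0, H ~ chi^2(3); p-value = 0.520344.
Step 6: alpha = 0.1. fail to reject H0.

H = 2.2594, df = 3, p = 0.520344, fail to reject H0.


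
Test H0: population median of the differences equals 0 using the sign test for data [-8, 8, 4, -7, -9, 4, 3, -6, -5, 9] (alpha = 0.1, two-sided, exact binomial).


Step 1: Discard zero differences. Original n = 10; n_eff = number of nonzero differences = 10.
Nonzero differences (with sign): -8, +8, +4, -7, -9, +4, +3, -6, -5, +9
Step 2: Count signs: positive = 5, negative = 5.
Step 3: Under H0: P(positive) = 0.5, so the number of positives S ~ Bin(10, 0.5).
Step 4: Two-sided exact p-value = sum of Bin(10,0.5) probabilities at or below the observed probability = 1.000000.
Step 5: alpha = 0.1. fail to reject H0.

n_eff = 10, pos = 5, neg = 5, p = 1.000000, fail to reject H0.


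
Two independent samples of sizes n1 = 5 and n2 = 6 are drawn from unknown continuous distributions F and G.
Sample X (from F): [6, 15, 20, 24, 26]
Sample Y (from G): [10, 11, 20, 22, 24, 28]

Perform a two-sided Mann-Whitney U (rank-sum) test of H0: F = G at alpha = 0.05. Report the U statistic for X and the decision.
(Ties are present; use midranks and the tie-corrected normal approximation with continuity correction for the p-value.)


Step 1: Combine and sort all 11 observations; assign midranks.
sorted (value, group): (6,X), (10,Y), (11,Y), (15,X), (20,X), (20,Y), (22,Y), (24,X), (24,Y), (26,X), (28,Y)
ranks: 6->1, 10->2, 11->3, 15->4, 20->5.5, 20->5.5, 22->7, 24->8.5, 24->8.5, 26->10, 28->11
Step 2: Rank sum for X: R1 = 1 + 4 + 5.5 + 8.5 + 10 = 29.
Step 3: U_X = R1 - n1(n1+1)/2 = 29 - 5*6/2 = 29 - 15 = 14.
       U_Y = n1*n2 - U_X = 30 - 14 = 16.
Step 4: Ties are present, so use the tie-corrected normal approximation (with continuity correction) for the p-value.
Step 5: p-value = 0.926933; compare to alpha = 0.05. fail to reject H0.

U_X = 14, p = 0.926933, fail to reject H0 at alpha = 0.05.


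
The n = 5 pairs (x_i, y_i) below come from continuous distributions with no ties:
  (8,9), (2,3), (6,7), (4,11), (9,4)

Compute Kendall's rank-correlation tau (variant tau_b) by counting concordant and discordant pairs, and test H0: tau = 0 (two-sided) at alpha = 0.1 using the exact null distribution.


Step 1: Enumerate the 10 unordered pairs (i,j) with i<j and classify each by sign(x_j-x_i) * sign(y_j-y_i).
  (1,2):dx=-6,dy=-6->C; (1,3):dx=-2,dy=-2->C; (1,4):dx=-4,dy=+2->D; (1,5):dx=+1,dy=-5->D
  (2,3):dx=+4,dy=+4->C; (2,4):dx=+2,dy=+8->C; (2,5):dx=+7,dy=+1->C; (3,4):dx=-2,dy=+4->D
  (3,5):dx=+3,dy=-3->D; (4,5):dx=+5,dy=-7->D
Step 2: C = 5, D = 5, total pairs = 10.
Step 3: tau = (C - D)/(n(n-1)/2) = (5 - 5)/10 = 0.000000.
Step 4: Exact two-sided p-value (enumerate n! = 120 permutations of y under H0): p = 1.000000.
Step 5: alpha = 0.1. fail to reject H0.

tau_b = 0.0000 (C=5, D=5), p = 1.000000, fail to reject H0.


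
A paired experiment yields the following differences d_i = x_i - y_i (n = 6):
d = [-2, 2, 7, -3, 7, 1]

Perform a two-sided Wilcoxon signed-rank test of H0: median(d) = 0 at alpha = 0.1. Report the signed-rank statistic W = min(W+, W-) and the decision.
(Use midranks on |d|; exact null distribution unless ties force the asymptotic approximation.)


Step 1: Drop any zero differences (none here) and take |d_i|.
|d| = [2, 2, 7, 3, 7, 1]
Step 2: Midrank |d_i| (ties get averaged ranks).
ranks: |2|->2.5, |2|->2.5, |7|->5.5, |3|->4, |7|->5.5, |1|->1
Step 3: Attach original signs; sum ranks with positive sign and with negative sign.
W+ = 2.5 + 5.5 + 5.5 + 1 = 14.5
W- = 2.5 + 4 = 6.5
(Check: W+ + W- = 21 should equal n(n+1)/2 = 21.)
Step 4: Test statistic W = min(W+, W-) = 6.5.
Step 5: Ties in |d|, so use the tie-corrected normal approximation.
        E[W] = n(n+1)/4 = 6*7/4 = 10.5.
        Tie groups: |d|=2 (t=2), |d|=7 (t=2); sum(t^3 - t) = 12.
        Var[W] = n(n+1)(2n+1)/24 - sum(t^3-t)/48 = 546/24 - 12/48 = 22.5.
        z = (W - E[W]) / sqrt(Var[W]) = (6.5 - 10.5) / 4.7434 = -0.8433.
        Two-sided p = 2*Phi(z) = 0.399075.
Step 6: alpha = 0.1. fail to reject H0.

W+ = 14.5, W- = 6.5, W = min = 6.5, p = 0.399075, fail to reject H0.


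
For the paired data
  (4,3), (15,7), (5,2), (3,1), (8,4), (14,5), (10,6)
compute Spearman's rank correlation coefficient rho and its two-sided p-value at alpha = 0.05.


Step 1: Rank x and y separately (midranks; no ties here).
rank(x): 4->2, 15->7, 5->3, 3->1, 8->4, 14->6, 10->5
rank(y): 3->3, 7->7, 2->2, 1->1, 4->4, 5->5, 6->6
Step 2: d_i = R_x(i) - R_y(i); compute d_i^2.
  (2-3)^2=1, (7-7)^2=0, (3-2)^2=1, (1-1)^2=0, (4-4)^2=0, (6-5)^2=1, (5-6)^2=1
sum(d^2) = 4.
Step 3: rho = 1 - 6*4 / (7*(7^2 - 1)) = 1 - 24/336 = 0.928571.
Step 4: Under H0, t = rho * sqrt((n-2)/(1-rho^2)) = 5.5943 ~ t(5).
Step 5: Two-sided p-value from the t-distribution with 5 df = 0.002519.
Step 6: alpha = 0.05. reject H0.

rho = 0.9286, p = 0.002519, reject H0 at alpha = 0.05.


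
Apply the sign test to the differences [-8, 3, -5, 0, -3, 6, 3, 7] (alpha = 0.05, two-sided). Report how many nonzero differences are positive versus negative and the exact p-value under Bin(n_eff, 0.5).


Step 1: Discard zero differences. Original n = 8; n_eff = number of nonzero differences = 7.
Nonzero differences (with sign): -8, +3, -5, -3, +6, +3, +7
Step 2: Count signs: positive = 4, negative = 3.
Step 3: Under H0: P(positive) = 0.5, so the number of positives S ~ Bin(7, 0.5).
Step 4: Two-sided exact p-value = sum of Bin(7,0.5) probabilities at or below the observed probability = 1.000000.
Step 5: alpha = 0.05. fail to reject H0.

n_eff = 7, pos = 4, neg = 3, p = 1.000000, fail to reject H0.


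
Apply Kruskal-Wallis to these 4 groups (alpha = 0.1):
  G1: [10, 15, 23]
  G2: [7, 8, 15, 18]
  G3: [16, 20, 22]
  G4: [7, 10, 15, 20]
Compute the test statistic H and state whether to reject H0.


Step 1: Combine all N = 14 observations and assign midranks.
sorted (value, group, rank): (7,G2,1.5), (7,G4,1.5), (8,G2,3), (10,G1,4.5), (10,G4,4.5), (15,G1,7), (15,G2,7), (15,G4,7), (16,G3,9), (18,G2,10), (20,G3,11.5), (20,G4,11.5), (22,G3,13), (23,G1,14)
Step 2: Sum ranks within each group.
R_1 = 25.5 (n_1 = 3)
R_2 = 21.5 (n_2 = 4)
R_3 = 33.5 (n_3 = 3)
R_4 = 24.5 (n_4 = 4)
Step 3: H = 12/(N(N+1)) * sum(R_i^2/n_i) - 3(N+1)
     = 12/(14*15) * (25.5^2/3 + 21.5^2/4 + 33.5^2/3 + 24.5^2/4) - 3*15
     = 0.057143 * 856.458 - 45
     = 3.940476.
Step 4: Ties present; correction factor C = 1 - 42/(14^3 - 14) = 0.984615. Corrected H = 3.940476 / 0.984615 = 4.002046.
Step 5: Under H0, H ~ chi^2(3); p-value = 0.261243.
Step 6: alpha = 0.1. fail to reject H0.

H = 4.0020, df = 3, p = 0.261243, fail to reject H0.


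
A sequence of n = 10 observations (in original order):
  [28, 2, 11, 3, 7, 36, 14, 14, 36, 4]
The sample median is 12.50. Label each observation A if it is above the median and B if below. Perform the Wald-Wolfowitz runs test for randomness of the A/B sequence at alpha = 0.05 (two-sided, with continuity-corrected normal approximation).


Step 1: Compute median = 12.50; label A = above, B = below.
Labels in order: ABBBBAAAAB  (n_A = 5, n_B = 5)
Step 2: Count runs R = 4.
Step 3: Under H0 (random ordering), E[R] = 2*n_A*n_B/(n_A+n_B) + 1 = 2*5*5/10 + 1 = 6.0000.
        Var[R] = 2*n_A*n_B*(2*n_A*n_B - n_A - n_B) / ((n_A+n_B)^2 * (n_A+n_B-1)) = 2000/900 = 2.2222.
        SD[R] = 1.4907.
Step 4: Continuity-corrected z = (R + 0.5 - E[R]) / SD[R] = (4 + 0.5 - 6.0000) / 1.4907 = -1.0062.
Step 5: Two-sided p-value via normal approximation = 2*(1 - Phi(|z|)) = 0.314305.
Step 6: alpha = 0.05. fail to reject H0.

R = 4, z = -1.0062, p = 0.314305, fail to reject H0.


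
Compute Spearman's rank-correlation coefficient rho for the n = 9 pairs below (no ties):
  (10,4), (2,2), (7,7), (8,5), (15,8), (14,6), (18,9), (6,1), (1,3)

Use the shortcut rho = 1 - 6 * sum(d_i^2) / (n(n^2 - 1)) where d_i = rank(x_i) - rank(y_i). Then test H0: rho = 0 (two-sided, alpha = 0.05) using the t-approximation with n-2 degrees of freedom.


Step 1: Rank x and y separately (midranks; no ties here).
rank(x): 10->6, 2->2, 7->4, 8->5, 15->8, 14->7, 18->9, 6->3, 1->1
rank(y): 4->4, 2->2, 7->7, 5->5, 8->8, 6->6, 9->9, 1->1, 3->3
Step 2: d_i = R_x(i) - R_y(i); compute d_i^2.
  (6-4)^2=4, (2-2)^2=0, (4-7)^2=9, (5-5)^2=0, (8-8)^2=0, (7-6)^2=1, (9-9)^2=0, (3-1)^2=4, (1-3)^2=4
sum(d^2) = 22.
Step 3: rho = 1 - 6*22 / (9*(9^2 - 1)) = 1 - 132/720 = 0.816667.
Step 4: Under H0, t = rho * sqrt((n-2)/(1-rho^2)) = 3.7440 ~ t(7).
Step 5: Two-sided p-value from the t-distribution with 7 df = 0.007225.
Step 6: alpha = 0.05. reject H0.

rho = 0.8167, p = 0.007225, reject H0 at alpha = 0.05.


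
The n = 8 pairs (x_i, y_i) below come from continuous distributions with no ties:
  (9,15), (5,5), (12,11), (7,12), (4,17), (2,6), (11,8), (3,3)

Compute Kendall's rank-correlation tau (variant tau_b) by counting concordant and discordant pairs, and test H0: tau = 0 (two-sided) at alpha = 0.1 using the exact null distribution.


Step 1: Enumerate the 28 unordered pairs (i,j) with i<j and classify each by sign(x_j-x_i) * sign(y_j-y_i).
  (1,2):dx=-4,dy=-10->C; (1,3):dx=+3,dy=-4->D; (1,4):dx=-2,dy=-3->C; (1,5):dx=-5,dy=+2->D
  (1,6):dx=-7,dy=-9->C; (1,7):dx=+2,dy=-7->D; (1,8):dx=-6,dy=-12->C; (2,3):dx=+7,dy=+6->C
  (2,4):dx=+2,dy=+7->C; (2,5):dx=-1,dy=+12->D; (2,6):dx=-3,dy=+1->D; (2,7):dx=+6,dy=+3->C
  (2,8):dx=-2,dy=-2->C; (3,4):dx=-5,dy=+1->D; (3,5):dx=-8,dy=+6->D; (3,6):dx=-10,dy=-5->C
  (3,7):dx=-1,dy=-3->C; (3,8):dx=-9,dy=-8->C; (4,5):dx=-3,dy=+5->D; (4,6):dx=-5,dy=-6->C
  (4,7):dx=+4,dy=-4->D; (4,8):dx=-4,dy=-9->C; (5,6):dx=-2,dy=-11->C; (5,7):dx=+7,dy=-9->D
  (5,8):dx=-1,dy=-14->C; (6,7):dx=+9,dy=+2->C; (6,8):dx=+1,dy=-3->D; (7,8):dx=-8,dy=-5->C
Step 2: C = 17, D = 11, total pairs = 28.
Step 3: tau = (C - D)/(n(n-1)/2) = (17 - 11)/28 = 0.214286.
Step 4: Exact two-sided p-value (enumerate n! = 40320 permutations of y under H0): p = 0.548413.
Step 5: alpha = 0.1. fail to reject H0.

tau_b = 0.2143 (C=17, D=11), p = 0.548413, fail to reject H0.


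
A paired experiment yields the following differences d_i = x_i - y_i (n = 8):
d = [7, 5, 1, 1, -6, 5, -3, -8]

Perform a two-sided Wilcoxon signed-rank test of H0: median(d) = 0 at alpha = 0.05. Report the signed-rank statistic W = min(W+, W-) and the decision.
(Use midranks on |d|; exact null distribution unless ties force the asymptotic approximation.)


Step 1: Drop any zero differences (none here) and take |d_i|.
|d| = [7, 5, 1, 1, 6, 5, 3, 8]
Step 2: Midrank |d_i| (ties get averaged ranks).
ranks: |7|->7, |5|->4.5, |1|->1.5, |1|->1.5, |6|->6, |5|->4.5, |3|->3, |8|->8
Step 3: Attach original signs; sum ranks with positive sign and with negative sign.
W+ = 7 + 4.5 + 1.5 + 1.5 + 4.5 = 19
W- = 6 + 3 + 8 = 17
(Check: W+ + W- = 36 should equal n(n+1)/2 = 36.)
Step 4: Test statistic W = min(W+, W-) = 17.
Step 5: Ties in |d|, so use the tie-corrected normal approximation.
        E[W] = n(n+1)/4 = 8*9/4 = 18.
        Tie groups: |d|=1 (t=2), |d|=5 (t=2); sum(t^3 - t) = 12.
        Var[W] = n(n+1)(2n+1)/24 - sum(t^3-t)/48 = 1224/24 - 12/48 = 50.75.
        z = (W - E[W]) / sqrt(Var[W]) = (17 - 18) / 7.1239 = -0.1404.
        Two-sided p = 2*Phi(z) = 0.888366.
Step 6: alpha = 0.05. fail to reject H0.

W+ = 19, W- = 17, W = min = 17, p = 0.888366, fail to reject H0.


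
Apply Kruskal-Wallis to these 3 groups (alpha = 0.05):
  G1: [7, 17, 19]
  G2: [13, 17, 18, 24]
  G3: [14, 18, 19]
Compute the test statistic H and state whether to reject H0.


Step 1: Combine all N = 10 observations and assign midranks.
sorted (value, group, rank): (7,G1,1), (13,G2,2), (14,G3,3), (17,G1,4.5), (17,G2,4.5), (18,G2,6.5), (18,G3,6.5), (19,G1,8.5), (19,G3,8.5), (24,G2,10)
Step 2: Sum ranks within each group.
R_1 = 14 (n_1 = 3)
R_2 = 23 (n_2 = 4)
R_3 = 18 (n_3 = 3)
Step 3: H = 12/(N(N+1)) * sum(R_i^2/n_i) - 3(N+1)
     = 12/(10*11) * (14^2/3 + 23^2/4 + 18^2/3) - 3*11
     = 0.109091 * 305.583 - 33
     = 0.336364.
Step 4: Ties present; correction factor C = 1 - 18/(10^3 - 10) = 0.981818. Corrected H = 0.336364 / 0.981818 = 0.342593.
Step 5: Under H0, H ~ chi^2(2); p-value = 0.842572.
Step 6: alpha = 0.05. fail to reject H0.

H = 0.3426, df = 2, p = 0.842572, fail to reject H0.


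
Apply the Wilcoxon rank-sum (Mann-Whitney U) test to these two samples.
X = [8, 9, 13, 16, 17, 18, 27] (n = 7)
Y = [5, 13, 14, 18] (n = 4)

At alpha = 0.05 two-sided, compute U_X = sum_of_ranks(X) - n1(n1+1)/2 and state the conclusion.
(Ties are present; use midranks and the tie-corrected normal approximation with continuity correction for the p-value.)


Step 1: Combine and sort all 11 observations; assign midranks.
sorted (value, group): (5,Y), (8,X), (9,X), (13,X), (13,Y), (14,Y), (16,X), (17,X), (18,X), (18,Y), (27,X)
ranks: 5->1, 8->2, 9->3, 13->4.5, 13->4.5, 14->6, 16->7, 17->8, 18->9.5, 18->9.5, 27->11
Step 2: Rank sum for X: R1 = 2 + 3 + 4.5 + 7 + 8 + 9.5 + 11 = 45.
Step 3: U_X = R1 - n1(n1+1)/2 = 45 - 7*8/2 = 45 - 28 = 17.
       U_Y = n1*n2 - U_X = 28 - 17 = 11.
Step 4: Ties are present, so use the tie-corrected normal approximation (with continuity correction) for the p-value.
Step 5: p-value = 0.635059; compare to alpha = 0.05. fail to reject H0.

U_X = 17, p = 0.635059, fail to reject H0 at alpha = 0.05.


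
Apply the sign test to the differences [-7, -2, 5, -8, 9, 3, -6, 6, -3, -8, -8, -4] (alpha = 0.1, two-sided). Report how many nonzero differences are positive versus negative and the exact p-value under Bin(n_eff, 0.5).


Step 1: Discard zero differences. Original n = 12; n_eff = number of nonzero differences = 12.
Nonzero differences (with sign): -7, -2, +5, -8, +9, +3, -6, +6, -3, -8, -8, -4
Step 2: Count signs: positive = 4, negative = 8.
Step 3: Under H0: P(positive) = 0.5, so the number of positives S ~ Bin(12, 0.5).
Step 4: Two-sided exact p-value = sum of Bin(12,0.5) probabilities at or below the observed probability = 0.387695.
Step 5: alpha = 0.1. fail to reject H0.

n_eff = 12, pos = 4, neg = 8, p = 0.387695, fail to reject H0.


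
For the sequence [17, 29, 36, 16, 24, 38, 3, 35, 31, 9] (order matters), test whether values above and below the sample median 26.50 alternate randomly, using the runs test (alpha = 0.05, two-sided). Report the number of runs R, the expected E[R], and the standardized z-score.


Step 1: Compute median = 26.50; label A = above, B = below.
Labels in order: BAABBABAAB  (n_A = 5, n_B = 5)
Step 2: Count runs R = 7.
Step 3: Under H0 (random ordering), E[R] = 2*n_A*n_B/(n_A+n_B) + 1 = 2*5*5/10 + 1 = 6.0000.
        Var[R] = 2*n_A*n_B*(2*n_A*n_B - n_A - n_B) / ((n_A+n_B)^2 * (n_A+n_B-1)) = 2000/900 = 2.2222.
        SD[R] = 1.4907.
Step 4: Continuity-corrected z = (R - 0.5 - E[R]) / SD[R] = (7 - 0.5 - 6.0000) / 1.4907 = 0.3354.
Step 5: Two-sided p-value via normal approximation = 2*(1 - Phi(|z|)) = 0.737316.
Step 6: alpha = 0.05. fail to reject H0.

R = 7, z = 0.3354, p = 0.737316, fail to reject H0.


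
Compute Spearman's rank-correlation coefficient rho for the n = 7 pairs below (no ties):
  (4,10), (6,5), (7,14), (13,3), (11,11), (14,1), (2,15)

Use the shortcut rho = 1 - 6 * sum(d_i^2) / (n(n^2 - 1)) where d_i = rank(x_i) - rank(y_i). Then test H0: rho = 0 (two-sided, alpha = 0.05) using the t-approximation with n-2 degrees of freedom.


Step 1: Rank x and y separately (midranks; no ties here).
rank(x): 4->2, 6->3, 7->4, 13->6, 11->5, 14->7, 2->1
rank(y): 10->4, 5->3, 14->6, 3->2, 11->5, 1->1, 15->7
Step 2: d_i = R_x(i) - R_y(i); compute d_i^2.
  (2-4)^2=4, (3-3)^2=0, (4-6)^2=4, (6-2)^2=16, (5-5)^2=0, (7-1)^2=36, (1-7)^2=36
sum(d^2) = 96.
Step 3: rho = 1 - 6*96 / (7*(7^2 - 1)) = 1 - 576/336 = -0.714286.
Step 4: Under H0, t = rho * sqrt((n-2)/(1-rho^2)) = -2.2822 ~ t(5).
Step 5: Two-sided p-value from the t-distribution with 5 df = 0.071344.
Step 6: alpha = 0.05. fail to reject H0.

rho = -0.7143, p = 0.071344, fail to reject H0 at alpha = 0.05.


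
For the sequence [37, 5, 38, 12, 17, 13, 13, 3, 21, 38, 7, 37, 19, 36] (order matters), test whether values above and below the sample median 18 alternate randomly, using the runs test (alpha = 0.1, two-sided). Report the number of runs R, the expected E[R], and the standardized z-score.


Step 1: Compute median = 18; label A = above, B = below.
Labels in order: ABABBBBBAABAAA  (n_A = 7, n_B = 7)
Step 2: Count runs R = 7.
Step 3: Under H0 (random ordering), E[R] = 2*n_A*n_B/(n_A+n_B) + 1 = 2*7*7/14 + 1 = 8.0000.
        Var[R] = 2*n_A*n_B*(2*n_A*n_B - n_A - n_B) / ((n_A+n_B)^2 * (n_A+n_B-1)) = 8232/2548 = 3.2308.
        SD[R] = 1.7974.
Step 4: Continuity-corrected z = (R + 0.5 - E[R]) / SD[R] = (7 + 0.5 - 8.0000) / 1.7974 = -0.2782.
Step 5: Two-sided p-value via normal approximation = 2*(1 - Phi(|z|)) = 0.780879.
Step 6: alpha = 0.1. fail to reject H0.

R = 7, z = -0.2782, p = 0.780879, fail to reject H0.


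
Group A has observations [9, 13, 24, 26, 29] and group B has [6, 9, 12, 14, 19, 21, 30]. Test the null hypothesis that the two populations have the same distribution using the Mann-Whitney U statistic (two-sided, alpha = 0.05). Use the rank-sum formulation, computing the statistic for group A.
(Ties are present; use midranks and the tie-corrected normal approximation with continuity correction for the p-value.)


Step 1: Combine and sort all 12 observations; assign midranks.
sorted (value, group): (6,Y), (9,X), (9,Y), (12,Y), (13,X), (14,Y), (19,Y), (21,Y), (24,X), (26,X), (29,X), (30,Y)
ranks: 6->1, 9->2.5, 9->2.5, 12->4, 13->5, 14->6, 19->7, 21->8, 24->9, 26->10, 29->11, 30->12
Step 2: Rank sum for X: R1 = 2.5 + 5 + 9 + 10 + 11 = 37.5.
Step 3: U_X = R1 - n1(n1+1)/2 = 37.5 - 5*6/2 = 37.5 - 15 = 22.5.
       U_Y = n1*n2 - U_X = 35 - 22.5 = 12.5.
Step 4: Ties are present, so use the tie-corrected normal approximation (with continuity correction) for the p-value.
Step 5: p-value = 0.464120; compare to alpha = 0.05. fail to reject H0.

U_X = 22.5, p = 0.464120, fail to reject H0 at alpha = 0.05.


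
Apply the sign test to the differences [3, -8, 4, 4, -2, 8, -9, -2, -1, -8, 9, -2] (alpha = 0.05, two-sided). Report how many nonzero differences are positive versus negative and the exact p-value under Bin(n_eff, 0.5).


Step 1: Discard zero differences. Original n = 12; n_eff = number of nonzero differences = 12.
Nonzero differences (with sign): +3, -8, +4, +4, -2, +8, -9, -2, -1, -8, +9, -2
Step 2: Count signs: positive = 5, negative = 7.
Step 3: Under H0: P(positive) = 0.5, so the number of positives S ~ Bin(12, 0.5).
Step 4: Two-sided exact p-value = sum of Bin(12,0.5) probabilities at or below the observed probability = 0.774414.
Step 5: alpha = 0.05. fail to reject H0.

n_eff = 12, pos = 5, neg = 7, p = 0.774414, fail to reject H0.


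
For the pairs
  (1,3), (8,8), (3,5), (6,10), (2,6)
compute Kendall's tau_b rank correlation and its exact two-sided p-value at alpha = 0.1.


Step 1: Enumerate the 10 unordered pairs (i,j) with i<j and classify each by sign(x_j-x_i) * sign(y_j-y_i).
  (1,2):dx=+7,dy=+5->C; (1,3):dx=+2,dy=+2->C; (1,4):dx=+5,dy=+7->C; (1,5):dx=+1,dy=+3->C
  (2,3):dx=-5,dy=-3->C; (2,4):dx=-2,dy=+2->D; (2,5):dx=-6,dy=-2->C; (3,4):dx=+3,dy=+5->C
  (3,5):dx=-1,dy=+1->D; (4,5):dx=-4,dy=-4->C
Step 2: C = 8, D = 2, total pairs = 10.
Step 3: tau = (C - D)/(n(n-1)/2) = (8 - 2)/10 = 0.600000.
Step 4: Exact two-sided p-value (enumerate n! = 120 permutations of y under H0): p = 0.233333.
Step 5: alpha = 0.1. fail to reject H0.

tau_b = 0.6000 (C=8, D=2), p = 0.233333, fail to reject H0.


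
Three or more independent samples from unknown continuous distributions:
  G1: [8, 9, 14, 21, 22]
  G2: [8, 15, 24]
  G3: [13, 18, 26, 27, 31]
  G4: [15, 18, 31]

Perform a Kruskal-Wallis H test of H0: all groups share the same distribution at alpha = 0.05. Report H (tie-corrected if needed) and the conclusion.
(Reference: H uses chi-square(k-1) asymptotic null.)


Step 1: Combine all N = 16 observations and assign midranks.
sorted (value, group, rank): (8,G1,1.5), (8,G2,1.5), (9,G1,3), (13,G3,4), (14,G1,5), (15,G2,6.5), (15,G4,6.5), (18,G3,8.5), (18,G4,8.5), (21,G1,10), (22,G1,11), (24,G2,12), (26,G3,13), (27,G3,14), (31,G3,15.5), (31,G4,15.5)
Step 2: Sum ranks within each group.
R_1 = 30.5 (n_1 = 5)
R_2 = 20 (n_2 = 3)
R_3 = 55 (n_3 = 5)
R_4 = 30.5 (n_4 = 3)
Step 3: H = 12/(N(N+1)) * sum(R_i^2/n_i) - 3(N+1)
     = 12/(16*17) * (30.5^2/5 + 20^2/3 + 55^2/5 + 30.5^2/3) - 3*17
     = 0.044118 * 1234.47 - 51
     = 3.461765.
Step 4: Ties present; correction factor C = 1 - 24/(16^3 - 16) = 0.994118. Corrected H = 3.461765 / 0.994118 = 3.482249.
Step 5: Under H0, H ~ chi^2(3); p-value = 0.323072.
Step 6: alpha = 0.05. fail to reject H0.

H = 3.4822, df = 3, p = 0.323072, fail to reject H0.


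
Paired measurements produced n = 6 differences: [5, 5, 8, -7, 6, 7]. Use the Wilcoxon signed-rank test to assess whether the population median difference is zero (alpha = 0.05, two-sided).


Step 1: Drop any zero differences (none here) and take |d_i|.
|d| = [5, 5, 8, 7, 6, 7]
Step 2: Midrank |d_i| (ties get averaged ranks).
ranks: |5|->1.5, |5|->1.5, |8|->6, |7|->4.5, |6|->3, |7|->4.5
Step 3: Attach original signs; sum ranks with positive sign and with negative sign.
W+ = 1.5 + 1.5 + 6 + 3 + 4.5 = 16.5
W- = 4.5 = 4.5
(Check: W+ + W- = 21 should equal n(n+1)/2 = 21.)
Step 4: Test statistic W = min(W+, W-) = 4.5.
Step 5: Ties in |d|, so use the tie-corrected normal approximation.
        E[W] = n(n+1)/4 = 6*7/4 = 10.5.
        Tie groups: |d|=5 (t=2), |d|=7 (t=2); sum(t^3 - t) = 12.
        Var[W] = n(n+1)(2n+1)/24 - sum(t^3-t)/48 = 546/24 - 12/48 = 22.5.
        z = (W - E[W]) / sqrt(Var[W]) = (4.5 - 10.5) / 4.7434 = -1.2649.
        Two-sided p = 2*Phi(z) = 0.205903.
Step 6: alpha = 0.05. fail to reject H0.

W+ = 16.5, W- = 4.5, W = min = 4.5, p = 0.205903, fail to reject H0.


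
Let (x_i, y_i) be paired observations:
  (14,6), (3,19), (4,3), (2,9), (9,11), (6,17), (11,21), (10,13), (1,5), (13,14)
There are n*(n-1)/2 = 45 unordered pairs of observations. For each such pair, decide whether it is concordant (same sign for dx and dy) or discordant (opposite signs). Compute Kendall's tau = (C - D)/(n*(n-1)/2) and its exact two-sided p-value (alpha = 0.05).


Step 1: Enumerate the 45 unordered pairs (i,j) with i<j and classify each by sign(x_j-x_i) * sign(y_j-y_i).
  (1,2):dx=-11,dy=+13->D; (1,3):dx=-10,dy=-3->C; (1,4):dx=-12,dy=+3->D; (1,5):dx=-5,dy=+5->D
  (1,6):dx=-8,dy=+11->D; (1,7):dx=-3,dy=+15->D; (1,8):dx=-4,dy=+7->D; (1,9):dx=-13,dy=-1->C
  (1,10):dx=-1,dy=+8->D; (2,3):dx=+1,dy=-16->D; (2,4):dx=-1,dy=-10->C; (2,5):dx=+6,dy=-8->D
  (2,6):dx=+3,dy=-2->D; (2,7):dx=+8,dy=+2->C; (2,8):dx=+7,dy=-6->D; (2,9):dx=-2,dy=-14->C
  (2,10):dx=+10,dy=-5->D; (3,4):dx=-2,dy=+6->D; (3,5):dx=+5,dy=+8->C; (3,6):dx=+2,dy=+14->C
  (3,7):dx=+7,dy=+18->C; (3,8):dx=+6,dy=+10->C; (3,9):dx=-3,dy=+2->D; (3,10):dx=+9,dy=+11->C
  (4,5):dx=+7,dy=+2->C; (4,6):dx=+4,dy=+8->C; (4,7):dx=+9,dy=+12->C; (4,8):dx=+8,dy=+4->C
  (4,9):dx=-1,dy=-4->C; (4,10):dx=+11,dy=+5->C; (5,6):dx=-3,dy=+6->D; (5,7):dx=+2,dy=+10->C
  (5,8):dx=+1,dy=+2->C; (5,9):dx=-8,dy=-6->C; (5,10):dx=+4,dy=+3->C; (6,7):dx=+5,dy=+4->C
  (6,8):dx=+4,dy=-4->D; (6,9):dx=-5,dy=-12->C; (6,10):dx=+7,dy=-3->D; (7,8):dx=-1,dy=-8->C
  (7,9):dx=-10,dy=-16->C; (7,10):dx=+2,dy=-7->D; (8,9):dx=-9,dy=-8->C; (8,10):dx=+3,dy=+1->C
  (9,10):dx=+12,dy=+9->C
Step 2: C = 27, D = 18, total pairs = 45.
Step 3: tau = (C - D)/(n(n-1)/2) = (27 - 18)/45 = 0.200000.
Step 4: Exact two-sided p-value (enumerate n! = 3628800 permutations of y under H0): p = 0.484313.
Step 5: alpha = 0.05. fail to reject H0.

tau_b = 0.2000 (C=27, D=18), p = 0.484313, fail to reject H0.


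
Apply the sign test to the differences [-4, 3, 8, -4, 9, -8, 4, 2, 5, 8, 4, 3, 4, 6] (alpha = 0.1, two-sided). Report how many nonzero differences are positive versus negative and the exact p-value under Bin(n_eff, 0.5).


Step 1: Discard zero differences. Original n = 14; n_eff = number of nonzero differences = 14.
Nonzero differences (with sign): -4, +3, +8, -4, +9, -8, +4, +2, +5, +8, +4, +3, +4, +6
Step 2: Count signs: positive = 11, negative = 3.
Step 3: Under H0: P(positive) = 0.5, so the number of positives S ~ Bin(14, 0.5).
Step 4: Two-sided exact p-value = sum of Bin(14,0.5) probabilities at or below the observed probability = 0.057373.
Step 5: alpha = 0.1. reject H0.

n_eff = 14, pos = 11, neg = 3, p = 0.057373, reject H0.


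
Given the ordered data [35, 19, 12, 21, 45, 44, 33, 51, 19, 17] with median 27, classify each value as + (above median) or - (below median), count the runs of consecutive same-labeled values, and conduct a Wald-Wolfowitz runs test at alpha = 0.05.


Step 1: Compute median = 27; label A = above, B = below.
Labels in order: ABBBAAAABB  (n_A = 5, n_B = 5)
Step 2: Count runs R = 4.
Step 3: Under H0 (random ordering), E[R] = 2*n_A*n_B/(n_A+n_B) + 1 = 2*5*5/10 + 1 = 6.0000.
        Var[R] = 2*n_A*n_B*(2*n_A*n_B - n_A - n_B) / ((n_A+n_B)^2 * (n_A+n_B-1)) = 2000/900 = 2.2222.
        SD[R] = 1.4907.
Step 4: Continuity-corrected z = (R + 0.5 - E[R]) / SD[R] = (4 + 0.5 - 6.0000) / 1.4907 = -1.0062.
Step 5: Two-sided p-value via normal approximation = 2*(1 - Phi(|z|)) = 0.314305.
Step 6: alpha = 0.05. fail to reject H0.

R = 4, z = -1.0062, p = 0.314305, fail to reject H0.


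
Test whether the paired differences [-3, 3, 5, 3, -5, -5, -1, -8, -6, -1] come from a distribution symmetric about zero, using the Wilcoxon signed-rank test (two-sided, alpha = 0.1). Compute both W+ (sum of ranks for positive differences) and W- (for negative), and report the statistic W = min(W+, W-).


Step 1: Drop any zero differences (none here) and take |d_i|.
|d| = [3, 3, 5, 3, 5, 5, 1, 8, 6, 1]
Step 2: Midrank |d_i| (ties get averaged ranks).
ranks: |3|->4, |3|->4, |5|->7, |3|->4, |5|->7, |5|->7, |1|->1.5, |8|->10, |6|->9, |1|->1.5
Step 3: Attach original signs; sum ranks with positive sign and with negative sign.
W+ = 4 + 7 + 4 = 15
W- = 4 + 7 + 7 + 1.5 + 10 + 9 + 1.5 = 40
(Check: W+ + W- = 55 should equal n(n+1)/2 = 55.)
Step 4: Test statistic W = min(W+, W-) = 15.
Step 5: Ties in |d|, so use the tie-corrected normal approximation.
        E[W] = n(n+1)/4 = 10*11/4 = 27.5.
        Tie groups: |d|=1 (t=2), |d|=3 (t=3), |d|=5 (t=3); sum(t^3 - t) = 54.
        Var[W] = n(n+1)(2n+1)/24 - sum(t^3-t)/48 = 2310/24 - 54/48 = 95.125.
        z = (W - E[W]) / sqrt(Var[W]) = (15 - 27.5) / 9.7532 = -1.2816.
        Two-sided p = 2*Phi(z) = 0.199972.
Step 6: alpha = 0.1. fail to reject H0.

W+ = 15, W- = 40, W = min = 15, p = 0.199972, fail to reject H0.


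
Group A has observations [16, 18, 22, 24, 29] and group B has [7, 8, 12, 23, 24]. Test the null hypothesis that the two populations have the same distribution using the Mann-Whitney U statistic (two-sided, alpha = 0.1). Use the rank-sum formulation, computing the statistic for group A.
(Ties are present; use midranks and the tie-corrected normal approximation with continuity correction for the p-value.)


Step 1: Combine and sort all 10 observations; assign midranks.
sorted (value, group): (7,Y), (8,Y), (12,Y), (16,X), (18,X), (22,X), (23,Y), (24,X), (24,Y), (29,X)
ranks: 7->1, 8->2, 12->3, 16->4, 18->5, 22->6, 23->7, 24->8.5, 24->8.5, 29->10
Step 2: Rank sum for X: R1 = 4 + 5 + 6 + 8.5 + 10 = 33.5.
Step 3: U_X = R1 - n1(n1+1)/2 = 33.5 - 5*6/2 = 33.5 - 15 = 18.5.
       U_Y = n1*n2 - U_X = 25 - 18.5 = 6.5.
Step 4: Ties are present, so use the tie-corrected normal approximation (with continuity correction) for the p-value.
Step 5: p-value = 0.249153; compare to alpha = 0.1. fail to reject H0.

U_X = 18.5, p = 0.249153, fail to reject H0 at alpha = 0.1.


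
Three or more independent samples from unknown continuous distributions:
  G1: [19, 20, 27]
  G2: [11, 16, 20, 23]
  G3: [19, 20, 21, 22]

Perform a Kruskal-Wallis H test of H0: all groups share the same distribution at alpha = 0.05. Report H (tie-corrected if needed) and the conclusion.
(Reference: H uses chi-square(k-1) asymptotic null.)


Step 1: Combine all N = 11 observations and assign midranks.
sorted (value, group, rank): (11,G2,1), (16,G2,2), (19,G1,3.5), (19,G3,3.5), (20,G1,6), (20,G2,6), (20,G3,6), (21,G3,8), (22,G3,9), (23,G2,10), (27,G1,11)
Step 2: Sum ranks within each group.
R_1 = 20.5 (n_1 = 3)
R_2 = 19 (n_2 = 4)
R_3 = 26.5 (n_3 = 4)
Step 3: H = 12/(N(N+1)) * sum(R_i^2/n_i) - 3(N+1)
     = 12/(11*12) * (20.5^2/3 + 19^2/4 + 26.5^2/4) - 3*12
     = 0.090909 * 405.896 - 36
     = 0.899621.
Step 4: Ties present; correction factor C = 1 - 30/(11^3 - 11) = 0.977273. Corrected H = 0.899621 / 0.977273 = 0.920543.
Step 5: Under H0, H ~ chi^2(2); p-value = 0.631112.
Step 6: alpha = 0.05. fail to reject H0.

H = 0.9205, df = 2, p = 0.631112, fail to reject H0.


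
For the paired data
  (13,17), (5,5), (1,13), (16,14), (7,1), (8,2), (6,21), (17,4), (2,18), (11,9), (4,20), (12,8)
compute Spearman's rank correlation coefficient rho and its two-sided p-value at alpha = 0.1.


Step 1: Rank x and y separately (midranks; no ties here).
rank(x): 13->10, 5->4, 1->1, 16->11, 7->6, 8->7, 6->5, 17->12, 2->2, 11->8, 4->3, 12->9
rank(y): 17->9, 5->4, 13->7, 14->8, 1->1, 2->2, 21->12, 4->3, 18->10, 9->6, 20->11, 8->5
Step 2: d_i = R_x(i) - R_y(i); compute d_i^2.
  (10-9)^2=1, (4-4)^2=0, (1-7)^2=36, (11-8)^2=9, (6-1)^2=25, (7-2)^2=25, (5-12)^2=49, (12-3)^2=81, (2-10)^2=64, (8-6)^2=4, (3-11)^2=64, (9-5)^2=16
sum(d^2) = 374.
Step 3: rho = 1 - 6*374 / (12*(12^2 - 1)) = 1 - 2244/1716 = -0.307692.
Step 4: Under H0, t = rho * sqrt((n-2)/(1-rho^2)) = -1.0226 ~ t(10).
Step 5: Two-sided p-value from the t-distribution with 10 df = 0.330589.
Step 6: alpha = 0.1. fail to reject H0.

rho = -0.3077, p = 0.330589, fail to reject H0 at alpha = 0.1.


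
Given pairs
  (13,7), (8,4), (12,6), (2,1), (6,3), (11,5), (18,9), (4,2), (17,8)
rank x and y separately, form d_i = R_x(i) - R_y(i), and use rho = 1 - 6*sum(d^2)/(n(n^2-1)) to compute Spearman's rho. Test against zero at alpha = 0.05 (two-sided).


Step 1: Rank x and y separately (midranks; no ties here).
rank(x): 13->7, 8->4, 12->6, 2->1, 6->3, 11->5, 18->9, 4->2, 17->8
rank(y): 7->7, 4->4, 6->6, 1->1, 3->3, 5->5, 9->9, 2->2, 8->8
Step 2: d_i = R_x(i) - R_y(i); compute d_i^2.
  (7-7)^2=0, (4-4)^2=0, (6-6)^2=0, (1-1)^2=0, (3-3)^2=0, (5-5)^2=0, (9-9)^2=0, (2-2)^2=0, (8-8)^2=0
sum(d^2) = 0.
Step 3: rho = 1 - 6*0 / (9*(9^2 - 1)) = 1 - 0/720 = 1.000000.
Step 5: Two-sided p-value from the t-distribution with 7 df = 0.000000.
Step 6: alpha = 0.05. reject H0.

rho = 1.0000, p = 0.000000, reject H0 at alpha = 0.05.


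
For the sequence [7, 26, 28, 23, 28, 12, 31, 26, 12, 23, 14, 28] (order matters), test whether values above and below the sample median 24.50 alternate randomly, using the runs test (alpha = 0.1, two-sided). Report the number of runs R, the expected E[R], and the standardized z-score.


Step 1: Compute median = 24.50; label A = above, B = below.
Labels in order: BAABABAABBBA  (n_A = 6, n_B = 6)
Step 2: Count runs R = 8.
Step 3: Under H0 (random ordering), E[R] = 2*n_A*n_B/(n_A+n_B) + 1 = 2*6*6/12 + 1 = 7.0000.
        Var[R] = 2*n_A*n_B*(2*n_A*n_B - n_A - n_B) / ((n_A+n_B)^2 * (n_A+n_B-1)) = 4320/1584 = 2.7273.
        SD[R] = 1.6514.
Step 4: Continuity-corrected z = (R - 0.5 - E[R]) / SD[R] = (8 - 0.5 - 7.0000) / 1.6514 = 0.3028.
Step 5: Two-sided p-value via normal approximation = 2*(1 - Phi(|z|)) = 0.762069.
Step 6: alpha = 0.1. fail to reject H0.

R = 8, z = 0.3028, p = 0.762069, fail to reject H0.


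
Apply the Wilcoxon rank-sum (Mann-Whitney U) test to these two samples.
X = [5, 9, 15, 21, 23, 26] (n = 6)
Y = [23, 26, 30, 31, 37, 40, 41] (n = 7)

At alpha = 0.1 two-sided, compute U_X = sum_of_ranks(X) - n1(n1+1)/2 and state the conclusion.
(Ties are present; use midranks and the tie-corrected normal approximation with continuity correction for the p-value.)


Step 1: Combine and sort all 13 observations; assign midranks.
sorted (value, group): (5,X), (9,X), (15,X), (21,X), (23,X), (23,Y), (26,X), (26,Y), (30,Y), (31,Y), (37,Y), (40,Y), (41,Y)
ranks: 5->1, 9->2, 15->3, 21->4, 23->5.5, 23->5.5, 26->7.5, 26->7.5, 30->9, 31->10, 37->11, 40->12, 41->13
Step 2: Rank sum for X: R1 = 1 + 2 + 3 + 4 + 5.5 + 7.5 = 23.
Step 3: U_X = R1 - n1(n1+1)/2 = 23 - 6*7/2 = 23 - 21 = 2.
       U_Y = n1*n2 - U_X = 42 - 2 = 40.
Step 4: Ties are present, so use the tie-corrected normal approximation (with continuity correction) for the p-value.
Step 5: p-value = 0.008046; compare to alpha = 0.1. reject H0.

U_X = 2, p = 0.008046, reject H0 at alpha = 0.1.
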